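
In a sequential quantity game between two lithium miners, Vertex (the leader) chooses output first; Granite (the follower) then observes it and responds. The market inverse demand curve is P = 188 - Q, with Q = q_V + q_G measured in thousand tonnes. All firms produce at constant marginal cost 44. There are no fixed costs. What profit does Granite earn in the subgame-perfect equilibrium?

1296

Solve by backward induction. Given q_V, the follower Granite maximises π_G = (188 - q_V - q_G)q_G - 44q_G.
∂π_G/∂q_G = 144 - q_V - 2q_G = 0 gives the reaction function q_G = (144 - q_V)/2.
Vertex substitutes q_G(q_V) into its own profit: π_V = q_V(188 - q_V - (144 - q_V)/2) - 44q_V = (116 - (1/2)q_V)q_V - 44q_V.
Leader FOC: 72 - q_V = 0, so q_V = 72.
Then q_G = (144 - 72)/2 = 36.
Price P = 188 - 108 = 80.
Granite's profit: (80 - 44)·36 = 1296.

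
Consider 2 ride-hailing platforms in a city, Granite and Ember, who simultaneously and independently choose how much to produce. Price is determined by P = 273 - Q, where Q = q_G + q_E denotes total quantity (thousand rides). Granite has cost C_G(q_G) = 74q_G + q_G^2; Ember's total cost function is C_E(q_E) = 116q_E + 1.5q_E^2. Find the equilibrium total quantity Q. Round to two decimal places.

66.68

Granite's profit: π_G = (273 - Q)q_G - (74q_G + q_G²). Setting ∂π_G/∂q_G = 0: 199 - 4q_G - (q_E) = 0.
Ember's first-order condition: 157 - 5q_E - (q_G) = 0.
So q_G = (199 - q_E)/4 and q_E = (157 - q_G)/5.
Solving the pair: q_G = 838/19, q_E = 429/19.
Total output Q = 838/19 + 429/19 = 1267/19.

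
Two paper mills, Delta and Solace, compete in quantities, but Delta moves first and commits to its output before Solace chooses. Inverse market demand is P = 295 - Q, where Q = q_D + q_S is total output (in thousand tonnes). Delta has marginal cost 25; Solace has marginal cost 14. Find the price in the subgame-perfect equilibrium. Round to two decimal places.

The follower Solace best-responds to any q_D: π_S = (295 - Q)q_S - 14q_S.
∂π_S/∂q_S = 281 - q_D - 2q_S = 0 gives the reaction function q_S = (281 - q_D)/2.
The leader anticipates this reaction. Substituting into P = 295 - Q gives P = 309/2 - (1/2)q_D, so π_D = (309/2 - (1/2)q_D)q_D - 25q_D.
Leader FOC: 259/2 - q_D = 0, so q_D = 259/2.
Then q_S = (281 - 259/2)/2 = 303/4.
Total output Q = 821/4, so price P = 295 - 821/4 = 359/4.

89.75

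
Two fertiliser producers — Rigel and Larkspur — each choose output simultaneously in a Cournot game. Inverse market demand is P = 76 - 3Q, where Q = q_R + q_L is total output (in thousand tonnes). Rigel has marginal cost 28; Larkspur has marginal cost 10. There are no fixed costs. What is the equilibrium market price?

38

Rigel's profit: π_R = (76 - 3Q)q_R - (28q_R). Setting ∂π_R/∂q_R = 0: 48 - 6q_R - 3(q_L) = 0.
Larkspur's profit: π_L = (76 - 3Q)q_L - (10q_L). Setting ∂π_L/∂q_L = 0: 66 - 6q_L - 3(q_R) = 0.
Best responses: q_R = (48 - 3q_L)/6, q_L = (66 - 3q_R)/6.
Solving the pair: q_R = 10/3, q_L = 28/3.
Total output Q = 38/3, so price P = 76 - 3·(38/3) = 38.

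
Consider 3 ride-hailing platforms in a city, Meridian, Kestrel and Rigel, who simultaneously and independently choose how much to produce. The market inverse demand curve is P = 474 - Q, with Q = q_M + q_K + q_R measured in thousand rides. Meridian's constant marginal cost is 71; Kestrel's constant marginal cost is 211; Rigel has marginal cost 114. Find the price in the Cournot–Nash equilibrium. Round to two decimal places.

217.50

Meridian's profit: π_M = (474 - Q)q_M - (71q_M). Setting ∂π_M/∂q_M = 0: 403 - 2q_M - (q_K + q_R) = 0.
Kestrel's first-order condition: 263 - 2q_K - (q_M + q_R) = 0.
Rigel's profit: π_R = (474 - Q)q_R - (114q_R). Setting ∂π_R/∂q_R = 0: 360 - 2q_R - (q_M + q_K) = 0.
Adding the 3 first-order conditions: 1026 − 4Q = 0, so Q = 513/2.
Back-substituting: q_M = (403 − 513/2) = 293/2, q_K = (263 − 513/2) = 13/2, q_R = (360 − 513/2) = 207/2.
Total output Q = 513/2, so price P = 474 - 513/2 = 435/2.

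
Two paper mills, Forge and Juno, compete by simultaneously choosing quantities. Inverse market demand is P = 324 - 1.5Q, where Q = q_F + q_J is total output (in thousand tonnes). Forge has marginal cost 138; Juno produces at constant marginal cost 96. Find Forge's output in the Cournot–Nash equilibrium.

32

Forge's profit: π_F = (324 - 1.5Q)q_F - (138q_F). Setting ∂π_F/∂q_F = 0: 186 - 3q_F - (3/2)(q_J) = 0.
Juno's first-order condition: 228 - 3q_J - (3/2)(q_F) = 0.
Best responses: q_F = (186 - (3/2)q_J)/3, q_J = (228 - (3/2)q_F)/3.
Solving the pair: q_F = 32, q_J = 60.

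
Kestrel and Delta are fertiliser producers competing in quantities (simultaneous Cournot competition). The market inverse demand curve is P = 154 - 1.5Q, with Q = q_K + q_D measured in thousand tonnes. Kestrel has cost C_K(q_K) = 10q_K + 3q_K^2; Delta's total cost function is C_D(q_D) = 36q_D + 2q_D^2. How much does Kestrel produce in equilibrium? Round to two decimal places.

13.68

Kestrel's profit: π_K = (154 - 1.5Q)q_K - (10q_K + 3q_K²). Setting ∂π_K/∂q_K = 0: 144 - 9q_K - (3/2)(q_D) = 0.
Delta's profit: π_D = (154 - 1.5Q)q_D - (36q_D + 2q_D²). Setting ∂π_D/∂q_D = 0: 118 - 7q_D - (3/2)(q_K) = 0.
Best responses: q_K = (144 - (3/2)q_D)/9, q_D = (118 - (3/2)q_K)/7.
Solving the pair: q_K = 1108/81, q_D = 376/27.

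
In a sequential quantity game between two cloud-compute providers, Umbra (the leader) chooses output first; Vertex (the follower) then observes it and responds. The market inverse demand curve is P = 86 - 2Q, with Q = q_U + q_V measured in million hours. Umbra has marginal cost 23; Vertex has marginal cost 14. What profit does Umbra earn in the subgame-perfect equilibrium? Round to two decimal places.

The follower Vertex best-responds to any q_U: π_V = (86 - 2Q)q_V - 14q_V.
Follower FOC: 72 - 2q_U - 4q_V = 0, so q_V(q_U) = (72 - 2q_U)/4.
Umbra substitutes q_V(q_U) into its own profit: π_U = q_U(86 - 2q_U - (72 - 2q_U)/2) - 23q_U = (50 - q_U)q_U - 23q_U.
Leader FOC: 27 - 2q_U = 0, so q_U = 27/2.
Then q_V = (72 - 2·(27/2))/4 = 45/4.
Price P = 86 - 2·(99/4) = 73/2.
Umbra's profit: (73/2 - 23)·(27/2) = 729/4.

182.25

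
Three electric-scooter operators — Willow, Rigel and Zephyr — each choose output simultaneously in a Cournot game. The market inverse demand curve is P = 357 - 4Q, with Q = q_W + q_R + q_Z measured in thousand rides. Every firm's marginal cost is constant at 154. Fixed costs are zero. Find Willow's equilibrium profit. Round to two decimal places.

643.89

Each firm earns π_i = (357 - 4Q)q_i - 154q_i.
First-order condition (treating rivals' output as given): 203 - 8q_i - 4·Σ_{j≠i} q_j = 0.
With identical firms every q_j equals q_i, so Σ_{j≠i} q_j = 2q_i and 203 = 16q_i, giving q_i = 203/16.
Price P = 357 - 4·(609/16) = 819/4.
Willow's profit: (819/4 - 154)·(203/16) = 643.8906.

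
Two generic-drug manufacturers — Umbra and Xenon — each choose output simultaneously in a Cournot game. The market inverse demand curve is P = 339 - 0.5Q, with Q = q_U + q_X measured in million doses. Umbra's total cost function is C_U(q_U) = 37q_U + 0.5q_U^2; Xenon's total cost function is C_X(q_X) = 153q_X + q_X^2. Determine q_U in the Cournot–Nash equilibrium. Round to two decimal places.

Umbra's profit: π_U = (339 - 0.5Q)q_U - (37q_U + (1/2)q_U²). Setting ∂π_U/∂q_U = 0: 302 - 2q_U - (1/2)(q_X) = 0.
Xenon's first-order condition: 186 - 3q_X - (1/2)(q_U) = 0.
So q_U = (302 - (1/2)q_X)/2 and q_X = (186 - (1/2)q_U)/3.
Solving the pair: q_U = 141.3913, q_X = 884/23.

141.39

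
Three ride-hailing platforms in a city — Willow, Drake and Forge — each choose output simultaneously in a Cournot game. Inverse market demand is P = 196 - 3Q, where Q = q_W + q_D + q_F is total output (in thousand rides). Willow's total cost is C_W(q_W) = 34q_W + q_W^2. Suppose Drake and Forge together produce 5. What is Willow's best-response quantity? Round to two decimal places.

18.38

With rivals' combined output fixed at 5, Willow's profit is π_W = (196 - 3·5 - 3q_W)q_W - (34q_W + q_W²) = (181 - 3q_W)q_W - (34q_W + q_W²).
∂π_W/∂q_W = 147 - 8q_W = 0, so q_W = 147/8.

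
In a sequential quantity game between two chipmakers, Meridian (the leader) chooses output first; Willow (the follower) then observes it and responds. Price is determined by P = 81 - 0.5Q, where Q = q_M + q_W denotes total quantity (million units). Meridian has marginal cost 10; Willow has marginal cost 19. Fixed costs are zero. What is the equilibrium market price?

The follower Willow best-responds to any q_M: π_W = (81 - 0.5Q)q_W - 19q_W.
∂π_W/∂q_W = 62 - (1/2)q_M - q_W = 0 gives the reaction function q_W = (62 - (1/2)q_M).
The leader anticipates this reaction. Substituting into P = 81 - 0.5Q gives P = 50 - (1/4)q_M, so π_M = (50 - (1/4)q_M)q_M - 10q_M.
The leader's first-order condition 40 - (1/2)q_M = 0 yields q_M = 80.
Then q_W = (62 - (1/2)·80) = 22.
Total output Q = 102, so price P = 81 - (1/2)·102 = 30.

30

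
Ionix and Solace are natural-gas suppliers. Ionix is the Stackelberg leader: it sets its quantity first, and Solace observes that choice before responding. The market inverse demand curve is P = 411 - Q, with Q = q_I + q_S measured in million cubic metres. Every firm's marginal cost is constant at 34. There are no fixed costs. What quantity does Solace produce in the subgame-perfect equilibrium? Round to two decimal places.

94.25

The follower Solace best-responds to any q_I: π_S = (411 - Q)q_S - 34q_S.
Setting the follower's marginal profit to zero, 377 - q_I - 2q_S = 0, i.e. q_S = (377 - q_I)/2.
Ionix substitutes q_S(q_I) into its own profit: π_I = q_I(411 - q_I - (377 - q_I)/2) - 34q_I = (445/2 - (1/2)q_I)q_I - 34q_I.
The leader's first-order condition 377/2 - q_I = 0 yields q_I = 377/2.
Then q_S = (377 - 377/2)/2 = 377/4.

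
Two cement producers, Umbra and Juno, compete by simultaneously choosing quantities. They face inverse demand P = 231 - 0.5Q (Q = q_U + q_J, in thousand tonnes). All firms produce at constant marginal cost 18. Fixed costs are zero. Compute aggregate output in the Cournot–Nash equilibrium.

A representative firm's profit is π_i = q_i(231 - 0.5Q) - 18q_i.
First-order condition (treating rivals' output as given): 213 - q_i - (1/2)q_j = 0.
With identical firms every q_j equals q_i, so q_j = q_i and 213 = (3/2)q_i, giving q_i = 142.
Total output Q = 142 + 142 = 284.

284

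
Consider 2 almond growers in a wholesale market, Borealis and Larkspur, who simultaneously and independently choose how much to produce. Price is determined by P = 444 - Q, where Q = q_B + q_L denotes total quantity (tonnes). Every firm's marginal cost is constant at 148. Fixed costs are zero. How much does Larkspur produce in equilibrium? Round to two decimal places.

A representative firm's profit is π_i = q_i(444 - Q) - 148q_i.
First-order condition (treating rivals' output as given): 296 - 2q_i - q_j = 0.
By symmetry each firm produces the same amount; substituting q_j = q_i yields q_i = 296/3.

98.67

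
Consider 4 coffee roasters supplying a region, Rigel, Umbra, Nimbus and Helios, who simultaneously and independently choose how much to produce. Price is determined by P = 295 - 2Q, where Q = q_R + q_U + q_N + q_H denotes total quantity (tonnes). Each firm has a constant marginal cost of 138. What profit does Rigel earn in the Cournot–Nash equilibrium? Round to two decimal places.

492.98

A representative firm's profit is π_i = q_i(295 - 2Q) - 138q_i.
Setting ∂π_i/∂q_i = 0 with rivals' quantities fixed: 157 - 4q_i - 2·Σ_{j≠i} q_j = 0.
With identical firms every q_j equals q_i, so Σ_{j≠i} q_j = 3q_i and 157 = 10q_i, giving q_i = 157/10.
Price P = 295 - 2·(314/5) = 847/5.
Rigel's profit: (847/5 - 138)·(157/10) = 492.9800.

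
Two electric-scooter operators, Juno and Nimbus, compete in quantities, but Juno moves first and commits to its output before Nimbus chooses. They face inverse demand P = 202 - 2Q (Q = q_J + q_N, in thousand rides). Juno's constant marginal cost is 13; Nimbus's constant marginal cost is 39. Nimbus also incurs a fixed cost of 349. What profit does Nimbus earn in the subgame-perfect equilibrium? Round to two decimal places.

The follower Nimbus best-responds to any q_J: π_N = (202 - 2Q)q_N - 39q_N.
∂π_N/∂q_N = 163 - 2q_J - 4q_N = 0 gives the reaction function q_N = (163 - 2q_J)/4.
The leader anticipates this reaction. Substituting into P = 202 - 2Q gives P = 241/2 - q_J, so π_J = (241/2 - q_J)q_J - 13q_J.
Maximising: ∂π_J/∂q_J = 215/2 - 2q_J = 0, giving q_J = 215/4.
Then q_N = (163 - 2·(215/4))/4 = 111/8.
Price P = 202 - 2·(541/8) = 267/4.
Nimbus's profit: (267/4 - 39)·(111/8) - 349 = 1153/32.

36.03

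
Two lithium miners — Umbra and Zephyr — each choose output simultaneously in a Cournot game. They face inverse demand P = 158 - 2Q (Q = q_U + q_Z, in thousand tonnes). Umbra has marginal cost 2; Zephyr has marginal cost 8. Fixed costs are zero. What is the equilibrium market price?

Umbra's profit: π_U = (158 - 2Q)q_U - (2q_U). Setting ∂π_U/∂q_U = 0: 156 - 4q_U - 2(q_Z) = 0.
Zephyr's profit: π_Z = (158 - 2Q)q_Z - (8q_Z). Setting ∂π_Z/∂q_Z = 0: 150 - 4q_Z - 2(q_U) = 0.
Best responses: q_U = (156 - 2q_Z)/4, q_Z = (150 - 2q_U)/4.
Substituting one into the other gives q_U = 27 and q_Z = 24.
Total output Q = 51, so price P = 158 - 2·51 = 56.

56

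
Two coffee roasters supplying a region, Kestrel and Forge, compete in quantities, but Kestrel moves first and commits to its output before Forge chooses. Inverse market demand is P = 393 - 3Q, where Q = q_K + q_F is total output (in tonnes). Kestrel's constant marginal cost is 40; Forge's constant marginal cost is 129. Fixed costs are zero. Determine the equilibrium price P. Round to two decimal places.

150.50

The follower Forge best-responds to any q_K: π_F = (393 - 3Q)q_F - 129q_F.
Follower FOC: 264 - 3q_K - 6q_F = 0, so q_F(q_K) = (264 - 3q_K)/6.
Kestrel substitutes q_F(q_K) into its own profit: π_K = q_K(393 - 3q_K - (264 - 3q_K)/2) - 40q_K = (261 - (3/2)q_K)q_K - 40q_K.
Maximising: ∂π_K/∂q_K = 221 - 3q_K = 0, giving q_K = 221/3.
Then q_F = (264 - 3·(221/3))/6 = 43/6.
Total output Q = 485/6, so price P = 393 - 3·(485/6) = 301/2.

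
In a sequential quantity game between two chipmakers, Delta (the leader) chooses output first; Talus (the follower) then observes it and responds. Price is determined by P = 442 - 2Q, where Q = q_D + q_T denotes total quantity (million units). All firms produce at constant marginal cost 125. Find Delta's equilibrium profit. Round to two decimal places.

Solve by backward induction. Given q_D, the follower Talus maximises π_T = (442 - 2q_D - 2q_T)q_T - 125q_T.
Setting the follower's marginal profit to zero, 317 - 2q_D - 4q_T = 0, i.e. q_T = (317 - 2q_D)/4.
The leader anticipates this reaction. Substituting into P = 442 - 2Q gives P = 567/2 - q_D, so π_D = (567/2 - q_D)q_D - 125q_D.
Leader FOC: 317/2 - 2q_D = 0, so q_D = 317/4.
Then q_T = (317 - 2·(317/4))/4 = 317/8.
Price P = 442 - 2·(951/8) = 817/4.
Delta's profit: (817/4 - 125)·(317/4) = 6280.5625.

6280.56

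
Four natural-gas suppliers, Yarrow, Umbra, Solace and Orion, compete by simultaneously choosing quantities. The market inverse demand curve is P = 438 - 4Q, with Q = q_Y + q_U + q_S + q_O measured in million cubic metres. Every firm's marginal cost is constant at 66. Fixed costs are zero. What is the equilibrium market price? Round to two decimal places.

140.40

Each firm earns π_i = (438 - 4Q)q_i - 66q_i.
Setting ∂π_i/∂q_i = 0 with rivals' quantities fixed: 372 - 8q_i - 4·Σ_{j≠i} q_j = 0.
With identical firms every q_j equals q_i, so Σ_{j≠i} q_j = 3q_i and 372 = 20q_i, giving q_i = 93/5.
Total output Q = 372/5, so price P = 438 - 4·(372/5) = 702/5.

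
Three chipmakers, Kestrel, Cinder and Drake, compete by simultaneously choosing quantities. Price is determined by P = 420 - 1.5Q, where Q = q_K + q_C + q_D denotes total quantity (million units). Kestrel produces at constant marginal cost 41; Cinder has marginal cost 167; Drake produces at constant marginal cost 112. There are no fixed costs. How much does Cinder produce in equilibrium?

Kestrel's profit: π_K = (420 - 1.5Q)q_K - (41q_K). Setting ∂π_K/∂q_K = 0: 379 - 3q_K - (3/2)(q_C + q_D) = 0.
Cinder's first-order condition: 253 - 3q_C - (3/2)(q_K + q_D) = 0.
Drake's first-order condition: 308 - 3q_D - (3/2)(q_K + q_C) = 0.
Summing all 3 equations gives 940 − 6Q = 0, hence Q = 470/3.
Back-substituting: q_K = (379 − 235)/(3/2) = 96, q_C = (253 − 235)/(3/2) = 12, q_D = (308 − 235)/(3/2) = 146/3.

12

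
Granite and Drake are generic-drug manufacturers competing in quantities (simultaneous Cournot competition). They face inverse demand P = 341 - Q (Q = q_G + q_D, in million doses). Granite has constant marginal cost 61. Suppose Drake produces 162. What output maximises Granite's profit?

With the rival's output fixed at 162, Granite's profit is π_G = (341 - 162 - q_G)q_G - (61q_G) = (179 - q_G)q_G - (61q_G).
∂π_G/∂q_G = 118 - 2q_G = 0, so q_G = 59.

59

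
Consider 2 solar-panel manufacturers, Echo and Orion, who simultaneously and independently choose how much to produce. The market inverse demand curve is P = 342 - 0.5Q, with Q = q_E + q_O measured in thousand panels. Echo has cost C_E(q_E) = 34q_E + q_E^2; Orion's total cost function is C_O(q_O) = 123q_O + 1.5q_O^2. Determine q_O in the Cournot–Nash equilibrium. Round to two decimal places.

Echo's profit: π_E = (342 - 0.5Q)q_E - (34q_E + q_E²). Setting ∂π_E/∂q_E = 0: 308 - 3q_E - (1/2)(q_O) = 0.
Orion's first-order condition: 219 - 4q_O - (1/2)(q_E) = 0.
Rearranging gives the reaction functions q_E = (308 - (1/2)q_O)/3 and q_O = (219 - (1/2)q_E)/4.
Substituting one into the other gives q_E = 95.5319 and q_O = 42.8085.

42.81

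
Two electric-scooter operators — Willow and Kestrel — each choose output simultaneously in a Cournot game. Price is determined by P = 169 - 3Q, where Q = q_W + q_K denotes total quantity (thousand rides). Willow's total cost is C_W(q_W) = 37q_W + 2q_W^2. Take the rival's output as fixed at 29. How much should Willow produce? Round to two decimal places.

With the rival's output fixed at 29, Willow's profit is π_W = (169 - 3·29 - 3q_W)q_W - (37q_W + 2q_W²) = (82 - 3q_W)q_W - (37q_W + 2q_W²).
∂π_W/∂q_W = 45 - 10q_W = 0, so q_W = 9/2.

4.50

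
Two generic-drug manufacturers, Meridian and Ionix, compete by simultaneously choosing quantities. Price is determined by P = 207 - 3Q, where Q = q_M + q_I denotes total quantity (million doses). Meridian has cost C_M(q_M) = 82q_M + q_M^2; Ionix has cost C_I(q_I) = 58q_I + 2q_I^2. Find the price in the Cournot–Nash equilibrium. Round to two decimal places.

138.55

Meridian's profit: π_M = (207 - 3Q)q_M - (82q_M + q_M²). Setting ∂π_M/∂q_M = 0: 125 - 8q_M - 3(q_I) = 0.
Ionix's profit: π_I = (207 - 3Q)q_I - (58q_I + 2q_I²). Setting ∂π_I/∂q_I = 0: 149 - 10q_I - 3(q_M) = 0.
Best responses: q_M = (125 - 3q_I)/8, q_I = (149 - 3q_M)/10.
Substituting one into the other gives q_M = 803/71 and q_I = 817/71.
Total output Q = 1620/71, so price P = 207 - 3·(1620/71) = 138.5493.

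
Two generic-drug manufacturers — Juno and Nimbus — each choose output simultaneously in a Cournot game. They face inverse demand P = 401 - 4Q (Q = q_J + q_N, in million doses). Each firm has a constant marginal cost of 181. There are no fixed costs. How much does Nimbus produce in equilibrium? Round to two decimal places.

Each firm earns π_i = (401 - 4Q)q_i - 181q_i.
Setting ∂π_i/∂q_i = 0 with rivals' quantities fixed: 220 - 8q_i - 4q_j = 0.
With identical firms every q_j equals q_i, so q_j = q_i and 220 = 12q_i, giving q_i = 55/3.

18.33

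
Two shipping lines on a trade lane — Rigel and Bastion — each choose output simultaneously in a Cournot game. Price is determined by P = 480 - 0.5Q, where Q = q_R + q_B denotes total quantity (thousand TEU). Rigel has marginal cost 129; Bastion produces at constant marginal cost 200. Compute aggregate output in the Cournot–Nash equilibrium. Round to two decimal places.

Rigel's profit: π_R = (480 - 0.5Q)q_R - (129q_R). Setting ∂π_R/∂q_R = 0: 351 - q_R - (1/2)(q_B) = 0.
Bastion's profit: π_B = (480 - 0.5Q)q_B - (200q_B). Setting ∂π_B/∂q_B = 0: 280 - q_B - (1/2)(q_R) = 0.
Rearranging gives the reaction functions q_R = (351 - (1/2)q_B) and q_B = (280 - (1/2)q_R).
Substituting one into the other gives q_R = 844/3 and q_B = 418/3.
Total output Q = 844/3 + 418/3 = 1262/3.

420.67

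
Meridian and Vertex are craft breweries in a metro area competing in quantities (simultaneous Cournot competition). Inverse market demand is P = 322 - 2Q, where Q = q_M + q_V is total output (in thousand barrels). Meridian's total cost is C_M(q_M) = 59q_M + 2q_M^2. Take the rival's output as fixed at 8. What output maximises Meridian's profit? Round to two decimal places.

With the rival's output fixed at 8, Meridian's profit is π_M = (322 - 2·8 - 2q_M)q_M - (59q_M + 2q_M²) = (306 - 2q_M)q_M - (59q_M + 2q_M²).
∂π_M/∂q_M = 247 - 8q_M = 0, so q_M = 247/8.

30.88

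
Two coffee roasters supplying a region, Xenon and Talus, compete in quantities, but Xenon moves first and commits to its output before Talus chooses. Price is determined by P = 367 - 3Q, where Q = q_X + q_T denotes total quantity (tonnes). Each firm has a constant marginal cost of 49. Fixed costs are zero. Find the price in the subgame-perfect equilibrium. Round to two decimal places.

The follower Talus best-responds to any q_X: π_T = (367 - 3Q)q_T - 49q_T.
Setting the follower's marginal profit to zero, 318 - 3q_X - 6q_T = 0, i.e. q_T = (318 - 3q_X)/6.
Xenon substitutes q_T(q_X) into its own profit: π_X = q_X(367 - 3q_X - (318 - 3q_X)/2) - 49q_X = (208 - (3/2)q_X)q_X - 49q_X.
Leader FOC: 159 - 3q_X = 0, so q_X = 53.
Then q_T = (318 - 3·53)/6 = 53/2.
Total output Q = 159/2, so price P = 367 - 3·(159/2) = 257/2.

128.50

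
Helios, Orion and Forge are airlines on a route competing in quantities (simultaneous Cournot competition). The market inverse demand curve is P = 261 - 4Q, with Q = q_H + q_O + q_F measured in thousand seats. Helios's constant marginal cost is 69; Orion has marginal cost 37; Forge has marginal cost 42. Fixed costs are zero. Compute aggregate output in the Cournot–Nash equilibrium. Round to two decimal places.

39.69

Helios's profit: π_H = (261 - 4Q)q_H - (69q_H). Setting ∂π_H/∂q_H = 0: 192 - 8q_H - 4(q_O + q_F) = 0.
Orion's profit: π_O = (261 - 4Q)q_O - (37q_O). Setting ∂π_O/∂q_O = 0: 224 - 8q_O - 4(q_H + q_F) = 0.
Forge's profit: π_F = (261 - 4Q)q_F - (42q_F). Setting ∂π_F/∂q_F = 0: 219 - 8q_F - 4(q_H + q_O) = 0.
Adding the 3 first-order conditions: 635 − 16Q = 0, so Q = 635/16.
Back-substituting: q_H = (192 − 635/4)/4 = 133/16, q_O = (224 − 635/4)/4 = 261/16, q_F = (219 − 635/4)/4 = 241/16.
Total output Q = 133/16 + 261/16 + 241/16 = 635/16.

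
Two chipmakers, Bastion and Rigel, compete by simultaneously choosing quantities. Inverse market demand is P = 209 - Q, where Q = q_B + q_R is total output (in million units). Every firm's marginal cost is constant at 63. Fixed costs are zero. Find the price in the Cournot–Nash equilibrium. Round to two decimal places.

Each firm earns π_i = (209 - Q)q_i - 63q_i.
Setting ∂π_i/∂q_i = 0 with rivals' quantities fixed: 146 - 2q_i - q_j = 0.
By symmetry each firm produces the same amount; substituting q_j = q_i yields q_i = 146/3.
Total output Q = 292/3, so price P = 209 - 292/3 = 335/3.

111.67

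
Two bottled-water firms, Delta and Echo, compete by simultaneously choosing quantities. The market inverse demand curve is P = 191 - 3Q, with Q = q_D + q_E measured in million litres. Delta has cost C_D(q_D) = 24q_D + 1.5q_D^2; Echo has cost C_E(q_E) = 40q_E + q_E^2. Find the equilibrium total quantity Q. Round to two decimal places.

Delta's profit: π_D = (191 - 3Q)q_D - (24q_D + (3/2)q_D²). Setting ∂π_D/∂q_D = 0: 167 - 9q_D - 3(q_E) = 0.
Echo's first-order condition: 151 - 8q_E - 3(q_D) = 0.
So q_D = (167 - 3q_E)/9 and q_E = (151 - 3q_D)/8.
Substituting one into the other gives q_D = 883/63 and q_E = 286/21.
Total output Q = 883/63 + 286/21 = 1741/63.

27.63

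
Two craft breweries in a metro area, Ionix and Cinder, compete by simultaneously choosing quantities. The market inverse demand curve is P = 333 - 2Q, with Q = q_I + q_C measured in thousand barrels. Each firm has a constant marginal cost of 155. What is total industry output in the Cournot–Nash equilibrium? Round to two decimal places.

59.33

Each firm earns π_i = (333 - 2Q)q_i - 155q_i.
Setting ∂π_i/∂q_i = 0 with rivals' quantities fixed: 178 - 4q_i - 2q_j = 0.
By symmetry each firm produces the same amount; substituting q_j = q_i yields q_i = 178/6 = 89/3.
Total output Q = 89/3 + 89/3 = 178/3.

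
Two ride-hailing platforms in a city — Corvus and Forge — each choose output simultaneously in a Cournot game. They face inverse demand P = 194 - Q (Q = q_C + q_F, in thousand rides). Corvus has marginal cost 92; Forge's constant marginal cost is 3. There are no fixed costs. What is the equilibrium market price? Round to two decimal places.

96.33

Corvus's profit: π_C = (194 - Q)q_C - (92q_C). Setting ∂π_C/∂q_C = 0: 102 - 2q_C - (q_F) = 0.
Forge's first-order condition: 191 - 2q_F - (q_C) = 0.
So q_C = (102 - q_F)/2 and q_F = (191 - q_C)/2.
Substituting one into the other gives q_C = 13/3 and q_F = 280/3.
Total output Q = 293/3, so price P = 194 - 293/3 = 289/3.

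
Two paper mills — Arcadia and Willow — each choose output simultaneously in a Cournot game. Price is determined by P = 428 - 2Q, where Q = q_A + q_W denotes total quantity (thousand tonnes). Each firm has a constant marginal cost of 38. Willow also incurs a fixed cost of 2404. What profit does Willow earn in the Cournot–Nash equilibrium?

6046

Each firm earns π_i = (428 - 2Q)q_i - 38q_i.
First-order condition (treating rivals' output as given): 390 - 4q_i - 2q_j = 0.
With identical firms every q_j equals q_i, so q_j = q_i and 390 = 6q_i, giving q_i = 65.
Price P = 428 - 2·130 = 168.
Willow's profit: (168 - 38)·65 - 2404 = 6046.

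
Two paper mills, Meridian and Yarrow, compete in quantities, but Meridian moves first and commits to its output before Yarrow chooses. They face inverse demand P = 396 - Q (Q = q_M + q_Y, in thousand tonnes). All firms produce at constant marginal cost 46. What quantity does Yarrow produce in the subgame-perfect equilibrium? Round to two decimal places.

87.50

Solve by backward induction. Given q_M, the follower Yarrow maximises π_Y = (396 - q_M - q_Y)q_Y - 46q_Y.
Follower FOC: 350 - q_M - 2q_Y = 0, so q_Y(q_M) = (350 - q_M)/2.
The leader anticipates this reaction. Substituting into P = 396 - Q gives P = 221 - (1/2)q_M, so π_M = (221 - (1/2)q_M)q_M - 46q_M.
Leader FOC: 175 - q_M = 0, so q_M = 175.
Then q_Y = (350 - 175)/2 = 175/2.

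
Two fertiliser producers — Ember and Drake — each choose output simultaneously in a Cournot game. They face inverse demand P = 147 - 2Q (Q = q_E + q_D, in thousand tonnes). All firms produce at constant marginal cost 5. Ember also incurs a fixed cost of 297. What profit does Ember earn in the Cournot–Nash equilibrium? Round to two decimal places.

A representative firm's profit is π_i = q_i(147 - 2Q) - 5q_i.
First-order condition (treating rivals' output as given): 142 - 4q_i - 2q_j = 0.
By symmetry each firm produces the same amount; substituting q_j = q_i yields q_i = 142/6 = 71/3.
Price P = 147 - 2·(142/3) = 157/3.
Ember's profit: (157/3 - 5)·(71/3) - 297 = 823.2222.

823.22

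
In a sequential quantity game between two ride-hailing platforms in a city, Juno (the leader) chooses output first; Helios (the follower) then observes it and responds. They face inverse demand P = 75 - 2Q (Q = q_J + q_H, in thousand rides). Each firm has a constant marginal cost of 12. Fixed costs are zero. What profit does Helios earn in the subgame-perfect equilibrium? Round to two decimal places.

124.03

Solve by backward induction. Given q_J, the follower Helios maximises π_H = (75 - 2q_J - 2q_H)q_H - 12q_H.
Setting the follower's marginal profit to zero, 63 - 2q_J - 4q_H = 0, i.e. q_H = (63 - 2q_J)/4.
The leader anticipates this reaction. Substituting into P = 75 - 2Q gives P = 87/2 - q_J, so π_J = (87/2 - q_J)q_J - 12q_J.
The leader's first-order condition 63/2 - 2q_J = 0 yields q_J = 63/4.
Then q_H = (63 - 2·(63/4))/4 = 63/8.
Price P = 75 - 2·(189/8) = 111/4.
Helios's profit: (111/4 - 12)·(63/8) = 124.0313.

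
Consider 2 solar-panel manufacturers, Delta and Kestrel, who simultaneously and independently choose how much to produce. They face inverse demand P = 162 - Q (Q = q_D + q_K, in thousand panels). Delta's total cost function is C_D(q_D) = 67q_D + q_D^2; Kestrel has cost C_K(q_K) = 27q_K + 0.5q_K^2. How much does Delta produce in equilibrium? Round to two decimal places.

Delta's profit: π_D = (162 - Q)q_D - (67q_D + q_D²). Setting ∂π_D/∂q_D = 0: 95 - 4q_D - (q_K) = 0.
Kestrel's first-order condition: 135 - 3q_K - (q_D) = 0.
Rearranging gives the reaction functions q_D = (95 - q_K)/4 and q_K = (135 - q_D)/3.
Substituting one into the other gives q_D = 150/11 and q_K = 445/11.

13.64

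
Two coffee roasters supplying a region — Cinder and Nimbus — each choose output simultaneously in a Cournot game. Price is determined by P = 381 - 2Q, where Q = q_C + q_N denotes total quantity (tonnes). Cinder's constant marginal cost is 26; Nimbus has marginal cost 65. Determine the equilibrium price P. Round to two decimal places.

157.33

Cinder's profit: π_C = (381 - 2Q)q_C - (26q_C). Setting ∂π_C/∂q_C = 0: 355 - 4q_C - 2(q_N) = 0.
Nimbus's profit: π_N = (381 - 2Q)q_N - (65q_N). Setting ∂π_N/∂q_N = 0: 316 - 4q_N - 2(q_C) = 0.
Rearranging gives the reaction functions q_C = (355 - 2q_N)/4 and q_N = (316 - 2q_C)/4.
Solving the pair: q_C = 197/3, q_N = 277/6.
Total output Q = 671/6, so price P = 381 - 2·(671/6) = 472/3.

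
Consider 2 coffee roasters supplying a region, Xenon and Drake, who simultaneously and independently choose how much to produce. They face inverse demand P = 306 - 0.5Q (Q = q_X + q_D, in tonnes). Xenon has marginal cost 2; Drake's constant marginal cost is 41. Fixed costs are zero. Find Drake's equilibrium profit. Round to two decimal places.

11350.22

Xenon's profit: π_X = (306 - 0.5Q)q_X - (2q_X). Setting ∂π_X/∂q_X = 0: 304 - q_X - (1/2)(q_D) = 0.
Drake's profit: π_D = (306 - 0.5Q)q_D - (41q_D). Setting ∂π_D/∂q_D = 0: 265 - q_D - (1/2)(q_X) = 0.
Best responses: q_X = (304 - (1/2)q_D), q_D = (265 - (1/2)q_X).
Substituting one into the other gives q_X = 686/3 and q_D = 452/3.
Price P = 306 - (1/2)·(1138/3) = 349/3.
Drake's profit: (349/3 - 41)·(452/3) = 11350.2222.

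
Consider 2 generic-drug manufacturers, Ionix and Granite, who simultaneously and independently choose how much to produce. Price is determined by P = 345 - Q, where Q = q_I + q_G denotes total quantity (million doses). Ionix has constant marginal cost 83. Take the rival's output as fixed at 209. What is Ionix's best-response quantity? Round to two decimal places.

With the rival's output fixed at 209, Ionix's profit is π_I = (345 - 209 - q_I)q_I - (83q_I) = (136 - q_I)q_I - (83q_I).
∂π_I/∂q_I = 53 - 2q_I = 0, so q_I = 53/2.

26.50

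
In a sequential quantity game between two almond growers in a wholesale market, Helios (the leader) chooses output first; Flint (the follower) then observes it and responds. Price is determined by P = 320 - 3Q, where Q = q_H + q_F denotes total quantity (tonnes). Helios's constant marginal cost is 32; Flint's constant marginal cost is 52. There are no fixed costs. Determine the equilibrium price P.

The follower Flint best-responds to any q_H: π_F = (320 - 3Q)q_F - 52q_F.
∂π_F/∂q_F = 268 - 3q_H - 6q_F = 0 gives the reaction function q_F = (268 - 3q_H)/6.
The leader anticipates this reaction. Substituting into P = 320 - 3Q gives P = 186 - (3/2)q_H, so π_H = (186 - (3/2)q_H)q_H - 32q_H.
Maximising: ∂π_H/∂q_H = 154 - 3q_H = 0, giving q_H = 154/3.
Then q_F = (268 - 3·(154/3))/6 = 19.
Total output Q = 211/3, so price P = 320 - 3·(211/3) = 109.

109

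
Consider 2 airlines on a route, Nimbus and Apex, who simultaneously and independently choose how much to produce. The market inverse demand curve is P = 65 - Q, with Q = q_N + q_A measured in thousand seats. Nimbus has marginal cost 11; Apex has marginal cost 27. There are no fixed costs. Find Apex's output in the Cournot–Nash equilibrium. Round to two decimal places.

7.33

Nimbus's profit: π_N = (65 - Q)q_N - (11q_N). Setting ∂π_N/∂q_N = 0: 54 - 2q_N - (q_A) = 0.
Apex's profit: π_A = (65 - Q)q_A - (27q_A). Setting ∂π_A/∂q_A = 0: 38 - 2q_A - (q_N) = 0.
So q_N = (54 - q_A)/2 and q_A = (38 - q_N)/2.
Solving the pair: q_N = 70/3, q_A = 22/3.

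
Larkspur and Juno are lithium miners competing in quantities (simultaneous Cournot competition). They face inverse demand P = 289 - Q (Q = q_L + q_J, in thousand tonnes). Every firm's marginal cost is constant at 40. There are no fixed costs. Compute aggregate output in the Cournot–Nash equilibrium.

166

A representative firm's profit is π_i = q_i(289 - Q) - 40q_i.
First-order condition (treating rivals' output as given): 249 - 2q_i - q_j = 0.
By symmetry each firm produces the same amount; substituting q_j = q_i yields q_i = 249/3 = 83.
Total output Q = 83 + 83 = 166.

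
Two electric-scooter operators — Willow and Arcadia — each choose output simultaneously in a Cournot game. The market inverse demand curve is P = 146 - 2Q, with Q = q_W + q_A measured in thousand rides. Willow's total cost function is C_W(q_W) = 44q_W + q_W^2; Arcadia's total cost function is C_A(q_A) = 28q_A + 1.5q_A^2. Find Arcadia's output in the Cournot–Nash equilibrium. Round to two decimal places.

Willow's profit: π_W = (146 - 2Q)q_W - (44q_W + q_W²). Setting ∂π_W/∂q_W = 0: 102 - 6q_W - 2(q_A) = 0.
Arcadia's profit: π_A = (146 - 2Q)q_A - (28q_A + (3/2)q_A²). Setting ∂π_A/∂q_A = 0: 118 - 7q_A - 2(q_W) = 0.
Rearranging gives the reaction functions q_W = (102 - 2q_A)/6 and q_A = (118 - 2q_W)/7.
Substituting one into the other gives q_W = 239/19 and q_A = 252/19.

13.26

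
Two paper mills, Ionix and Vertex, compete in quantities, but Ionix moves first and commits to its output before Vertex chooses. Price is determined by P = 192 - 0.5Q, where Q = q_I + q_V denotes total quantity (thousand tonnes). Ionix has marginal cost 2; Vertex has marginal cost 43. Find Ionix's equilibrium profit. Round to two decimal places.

The follower Vertex best-responds to any q_I: π_V = (192 - 0.5Q)q_V - 43q_V.
Follower FOC: 149 - (1/2)q_I - q_V = 0, so q_V(q_I) = (149 - (1/2)q_I).
Ionix substitutes q_V(q_I) into its own profit: π_I = q_I(192 - (1/2)q_I - (149 - (1/2)q_I)/2) - 2q_I = (235/2 - (1/4)q_I)q_I - 2q_I.
Maximising: ∂π_I/∂q_I = 231/2 - (1/2)q_I = 0, giving q_I = 231.
Then q_V = (149 - (1/2)·231) = 67/2.
Price P = 192 - (1/2)·(529/2) = 239/4.
Ionix's profit: (239/4 - 2)·231 = 13340.2500.

13340.25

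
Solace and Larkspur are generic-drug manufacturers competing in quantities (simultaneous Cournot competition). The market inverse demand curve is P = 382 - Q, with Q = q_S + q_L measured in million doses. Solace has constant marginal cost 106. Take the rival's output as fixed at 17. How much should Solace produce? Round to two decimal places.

129.50

With the rival's output fixed at 17, Solace's profit is π_S = (382 - 17 - q_S)q_S - (106q_S) = (365 - q_S)q_S - (106q_S).
∂π_S/∂q_S = 259 - 2q_S = 0, so q_S = 259/2.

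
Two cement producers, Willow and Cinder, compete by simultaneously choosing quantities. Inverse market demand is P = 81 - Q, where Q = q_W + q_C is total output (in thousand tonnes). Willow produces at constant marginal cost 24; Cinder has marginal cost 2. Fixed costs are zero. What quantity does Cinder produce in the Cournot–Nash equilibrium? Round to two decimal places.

33.67

Willow's profit: π_W = (81 - Q)q_W - (24q_W). Setting ∂π_W/∂q_W = 0: 57 - 2q_W - (q_C) = 0.
Cinder's first-order condition: 79 - 2q_C - (q_W) = 0.
Rearranging gives the reaction functions q_W = (57 - q_C)/2 and q_C = (79 - q_W)/2.
Solving the pair: q_W = 35/3, q_C = 101/3.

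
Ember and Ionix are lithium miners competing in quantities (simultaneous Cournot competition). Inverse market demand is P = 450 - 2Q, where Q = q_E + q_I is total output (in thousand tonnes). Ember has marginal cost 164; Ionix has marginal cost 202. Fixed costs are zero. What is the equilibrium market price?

272

Ember's profit: π_E = (450 - 2Q)q_E - (164q_E). Setting ∂π_E/∂q_E = 0: 286 - 4q_E - 2(q_I) = 0.
Ionix's first-order condition: 248 - 4q_I - 2(q_E) = 0.
So q_E = (286 - 2q_I)/4 and q_I = (248 - 2q_E)/4.
Substituting one into the other gives q_E = 54 and q_I = 35.
Total output Q = 89, so price P = 450 - 2·89 = 272.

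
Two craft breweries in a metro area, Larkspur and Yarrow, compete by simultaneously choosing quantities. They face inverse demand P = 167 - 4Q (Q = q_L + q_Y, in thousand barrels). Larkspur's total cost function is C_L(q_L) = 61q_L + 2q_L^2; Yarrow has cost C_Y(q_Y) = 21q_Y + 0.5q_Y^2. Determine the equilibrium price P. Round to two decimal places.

93.17

Larkspur's profit: π_L = (167 - 4Q)q_L - (61q_L + 2q_L²). Setting ∂π_L/∂q_L = 0: 106 - 12q_L - 4(q_Y) = 0.
Yarrow's first-order condition: 146 - 9q_Y - 4(q_L) = 0.
Best responses: q_L = (106 - 4q_Y)/12, q_Y = (146 - 4q_L)/9.
Solving the pair: q_L = 185/46, q_Y = 332/23.
Total output Q = 849/46, so price P = 167 - 4·(849/46) = 93.1739.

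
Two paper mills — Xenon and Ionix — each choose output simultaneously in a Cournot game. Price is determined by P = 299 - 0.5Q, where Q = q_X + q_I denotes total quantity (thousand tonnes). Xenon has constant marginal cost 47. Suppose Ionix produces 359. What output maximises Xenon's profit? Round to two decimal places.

With the rival's output fixed at 359, Xenon's profit is π_X = (299 - (1/2)·359 - (1/2)q_X)q_X - (47q_X) = (239/2 - (1/2)q_X)q_X - (47q_X).
∂π_X/∂q_X = 145/2 - q_X = 0, so q_X = 145/2.

72.50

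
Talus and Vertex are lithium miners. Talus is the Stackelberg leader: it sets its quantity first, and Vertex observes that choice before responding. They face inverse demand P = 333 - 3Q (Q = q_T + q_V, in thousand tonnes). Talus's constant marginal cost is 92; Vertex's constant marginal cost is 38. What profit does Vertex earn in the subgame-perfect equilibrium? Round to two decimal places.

Solve by backward induction. Given q_T, the follower Vertex maximises π_V = (333 - 3q_T - 3q_V)q_V - 38q_V.
Follower FOC: 295 - 3q_T - 6q_V = 0, so q_V(q_T) = (295 - 3q_T)/6.
Talus substitutes q_V(q_T) into its own profit: π_T = q_T(333 - 3q_T - (295 - 3q_T)/2) - 92q_T = (371/2 - (3/2)q_T)q_T - 92q_T.
Maximising: ∂π_T/∂q_T = 187/2 - 3q_T = 0, giving q_T = 187/6.
Then q_V = (295 - 3·(187/6))/6 = 403/12.
Price P = 333 - 3·(259/4) = 555/4.
Vertex's profit: (555/4 - 38)·(403/12) = 3383.5208.

3383.52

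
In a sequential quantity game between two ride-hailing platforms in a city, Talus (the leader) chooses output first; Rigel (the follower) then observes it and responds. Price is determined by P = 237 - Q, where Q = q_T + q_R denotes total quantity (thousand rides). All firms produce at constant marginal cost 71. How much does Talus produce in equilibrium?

Solve by backward induction. Given q_T, the follower Rigel maximises π_R = (237 - q_T - q_R)q_R - 71q_R.
Follower FOC: 166 - q_T - 2q_R = 0, so q_R(q_T) = (166 - q_T)/2.
Talus substitutes q_R(q_T) into its own profit: π_T = q_T(237 - q_T - (166 - q_T)/2) - 71q_T = (154 - (1/2)q_T)q_T - 71q_T.
Leader FOC: 83 - q_T = 0, so q_T = 83.
Then q_R = (166 - 83)/2 = 83/2.

83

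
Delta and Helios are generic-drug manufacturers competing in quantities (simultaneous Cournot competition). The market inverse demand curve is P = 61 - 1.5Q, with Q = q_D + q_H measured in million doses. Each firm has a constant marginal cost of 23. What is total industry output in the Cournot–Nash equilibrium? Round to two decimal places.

Each firm earns π_i = (61 - 1.5Q)q_i - 23q_i.
Setting ∂π_i/∂q_i = 0 with rivals' quantities fixed: 38 - 3q_i - (3/2)q_j = 0.
By symmetry each firm produces the same amount; substituting q_j = q_i yields q_i = 38/(9/2) = 76/9.
Total output Q = 76/9 + 76/9 = 152/9.

16.89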